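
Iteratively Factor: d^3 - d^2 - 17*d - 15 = (d + 1)*(d^2 - 2*d - 15) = (d - 5)*(d + 1)*(d + 3)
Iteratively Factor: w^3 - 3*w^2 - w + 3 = (w - 3)*(w^2 - 1) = (w - 3)*(w + 1)*(w - 1)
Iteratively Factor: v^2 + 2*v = (v)*(v + 2)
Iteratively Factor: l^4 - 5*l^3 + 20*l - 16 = (l + 2)*(l^3 - 7*l^2 + 14*l - 8) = (l - 1)*(l + 2)*(l^2 - 6*l + 8) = (l - 2)*(l - 1)*(l + 2)*(l - 4)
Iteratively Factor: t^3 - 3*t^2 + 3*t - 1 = (t - 1)*(t^2 - 2*t + 1) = (t - 1)^2*(t - 1)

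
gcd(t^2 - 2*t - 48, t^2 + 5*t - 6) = t + 6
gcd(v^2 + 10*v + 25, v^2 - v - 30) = v + 5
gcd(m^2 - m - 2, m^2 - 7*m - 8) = m + 1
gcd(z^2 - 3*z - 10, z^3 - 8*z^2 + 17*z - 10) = z - 5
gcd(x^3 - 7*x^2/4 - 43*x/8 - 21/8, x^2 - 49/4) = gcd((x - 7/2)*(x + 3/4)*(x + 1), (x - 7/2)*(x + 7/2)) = x - 7/2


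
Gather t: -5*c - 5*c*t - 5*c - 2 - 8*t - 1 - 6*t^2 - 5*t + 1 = -10*c - 6*t^2 + t*(-5*c - 13) - 2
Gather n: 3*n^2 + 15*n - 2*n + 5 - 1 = 3*n^2 + 13*n + 4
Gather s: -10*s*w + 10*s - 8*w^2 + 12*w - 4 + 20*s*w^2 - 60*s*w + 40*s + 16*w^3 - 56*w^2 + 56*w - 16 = s*(20*w^2 - 70*w + 50) + 16*w^3 - 64*w^2 + 68*w - 20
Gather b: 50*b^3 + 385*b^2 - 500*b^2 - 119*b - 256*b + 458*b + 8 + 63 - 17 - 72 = 50*b^3 - 115*b^2 + 83*b - 18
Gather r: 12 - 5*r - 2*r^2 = -2*r^2 - 5*r + 12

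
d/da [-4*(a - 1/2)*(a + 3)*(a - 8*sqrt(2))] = -12*a^2 - 20*a + 64*sqrt(2)*a + 6 + 80*sqrt(2)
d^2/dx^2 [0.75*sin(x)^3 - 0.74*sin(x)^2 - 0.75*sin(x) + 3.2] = 0.1875*sin(x) + 1.6875*sin(3*x) - 1.48*cos(2*x)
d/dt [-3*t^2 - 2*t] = -6*t - 2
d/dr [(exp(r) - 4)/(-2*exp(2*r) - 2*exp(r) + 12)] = ((exp(r) - 4)*(2*exp(r) + 1) - exp(2*r) - exp(r) + 6)*exp(r)/(2*(exp(2*r) + exp(r) - 6)^2)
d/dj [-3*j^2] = -6*j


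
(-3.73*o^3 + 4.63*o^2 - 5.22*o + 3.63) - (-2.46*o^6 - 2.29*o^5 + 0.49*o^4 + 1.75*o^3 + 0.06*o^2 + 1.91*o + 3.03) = 2.46*o^6 + 2.29*o^5 - 0.49*o^4 - 5.48*o^3 + 4.57*o^2 - 7.13*o + 0.6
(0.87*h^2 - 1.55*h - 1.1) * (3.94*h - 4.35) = 3.4278*h^3 - 9.8915*h^2 + 2.4085*h + 4.785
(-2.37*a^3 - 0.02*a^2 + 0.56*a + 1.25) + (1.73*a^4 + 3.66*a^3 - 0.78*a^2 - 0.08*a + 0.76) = 1.73*a^4 + 1.29*a^3 - 0.8*a^2 + 0.48*a + 2.01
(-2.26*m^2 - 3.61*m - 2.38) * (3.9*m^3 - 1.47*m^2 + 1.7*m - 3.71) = -8.814*m^5 - 10.7568*m^4 - 7.8173*m^3 + 5.7462*m^2 + 9.3471*m + 8.8298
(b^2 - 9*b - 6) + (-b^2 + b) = -8*b - 6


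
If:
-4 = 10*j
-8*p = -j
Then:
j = -2/5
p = -1/20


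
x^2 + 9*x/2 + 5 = (x + 2)*(x + 5/2)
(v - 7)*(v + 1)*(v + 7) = v^3 + v^2 - 49*v - 49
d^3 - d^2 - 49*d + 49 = (d - 7)*(d - 1)*(d + 7)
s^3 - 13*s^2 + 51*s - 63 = (s - 7)*(s - 3)^2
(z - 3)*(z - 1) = z^2 - 4*z + 3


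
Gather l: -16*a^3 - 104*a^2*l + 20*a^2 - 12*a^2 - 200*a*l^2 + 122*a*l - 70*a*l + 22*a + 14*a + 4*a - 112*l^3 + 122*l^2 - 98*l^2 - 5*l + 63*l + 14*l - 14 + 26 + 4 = -16*a^3 + 8*a^2 + 40*a - 112*l^3 + l^2*(24 - 200*a) + l*(-104*a^2 + 52*a + 72) + 16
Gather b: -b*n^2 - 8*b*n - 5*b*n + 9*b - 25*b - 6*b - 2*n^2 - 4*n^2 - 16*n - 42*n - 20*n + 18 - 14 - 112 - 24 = b*(-n^2 - 13*n - 22) - 6*n^2 - 78*n - 132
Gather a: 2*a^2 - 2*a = 2*a^2 - 2*a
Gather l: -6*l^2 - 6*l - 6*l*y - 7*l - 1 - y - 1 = -6*l^2 + l*(-6*y - 13) - y - 2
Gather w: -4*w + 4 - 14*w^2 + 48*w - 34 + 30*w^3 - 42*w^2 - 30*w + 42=30*w^3 - 56*w^2 + 14*w + 12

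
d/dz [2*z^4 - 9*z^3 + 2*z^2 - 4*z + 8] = 8*z^3 - 27*z^2 + 4*z - 4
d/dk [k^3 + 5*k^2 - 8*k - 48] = 3*k^2 + 10*k - 8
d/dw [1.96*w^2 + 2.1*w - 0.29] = 3.92*w + 2.1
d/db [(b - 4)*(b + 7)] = 2*b + 3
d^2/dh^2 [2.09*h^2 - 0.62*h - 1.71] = 4.18000000000000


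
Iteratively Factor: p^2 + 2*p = (p)*(p + 2)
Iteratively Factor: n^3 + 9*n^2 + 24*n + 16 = (n + 4)*(n^2 + 5*n + 4) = (n + 1)*(n + 4)*(n + 4)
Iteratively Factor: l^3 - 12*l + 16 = (l - 2)*(l^2 + 2*l - 8) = (l - 2)^2*(l + 4)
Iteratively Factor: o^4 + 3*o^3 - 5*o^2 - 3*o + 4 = (o - 1)*(o^3 + 4*o^2 - o - 4) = (o - 1)*(o + 4)*(o^2 - 1) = (o - 1)^2*(o + 4)*(o + 1)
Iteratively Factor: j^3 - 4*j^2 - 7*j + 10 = (j - 5)*(j^2 + j - 2) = (j - 5)*(j + 2)*(j - 1)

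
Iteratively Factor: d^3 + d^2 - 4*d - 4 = (d - 2)*(d^2 + 3*d + 2) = (d - 2)*(d + 2)*(d + 1)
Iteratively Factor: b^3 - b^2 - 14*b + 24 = (b - 2)*(b^2 + b - 12) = (b - 2)*(b + 4)*(b - 3)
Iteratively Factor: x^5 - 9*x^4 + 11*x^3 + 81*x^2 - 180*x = (x - 4)*(x^4 - 5*x^3 - 9*x^2 + 45*x) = (x - 4)*(x + 3)*(x^3 - 8*x^2 + 15*x) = x*(x - 4)*(x + 3)*(x^2 - 8*x + 15) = x*(x - 4)*(x - 3)*(x + 3)*(x - 5)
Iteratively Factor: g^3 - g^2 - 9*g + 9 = (g + 3)*(g^2 - 4*g + 3) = (g - 3)*(g + 3)*(g - 1)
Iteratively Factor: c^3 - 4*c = (c - 2)*(c^2 + 2*c) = (c - 2)*(c + 2)*(c)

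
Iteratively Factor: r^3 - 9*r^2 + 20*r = (r)*(r^2 - 9*r + 20) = r*(r - 4)*(r - 5)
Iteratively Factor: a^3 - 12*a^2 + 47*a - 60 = (a - 5)*(a^2 - 7*a + 12) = (a - 5)*(a - 4)*(a - 3)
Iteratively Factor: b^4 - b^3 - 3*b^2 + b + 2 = (b - 1)*(b^3 - 3*b - 2) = (b - 1)*(b + 1)*(b^2 - b - 2) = (b - 1)*(b + 1)^2*(b - 2)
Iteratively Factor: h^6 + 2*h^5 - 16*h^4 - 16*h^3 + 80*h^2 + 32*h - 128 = (h + 4)*(h^5 - 2*h^4 - 8*h^3 + 16*h^2 + 16*h - 32) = (h - 2)*(h + 4)*(h^4 - 8*h^2 + 16) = (h - 2)*(h + 2)*(h + 4)*(h^3 - 2*h^2 - 4*h + 8) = (h - 2)^2*(h + 2)*(h + 4)*(h^2 - 4) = (h - 2)^3*(h + 2)*(h + 4)*(h + 2)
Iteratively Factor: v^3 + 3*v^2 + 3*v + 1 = (v + 1)*(v^2 + 2*v + 1) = (v + 1)^2*(v + 1)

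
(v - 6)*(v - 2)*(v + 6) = v^3 - 2*v^2 - 36*v + 72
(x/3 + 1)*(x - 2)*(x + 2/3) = x^3/3 + 5*x^2/9 - 16*x/9 - 4/3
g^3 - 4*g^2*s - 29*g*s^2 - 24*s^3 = (g - 8*s)*(g + s)*(g + 3*s)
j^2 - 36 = (j - 6)*(j + 6)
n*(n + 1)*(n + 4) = n^3 + 5*n^2 + 4*n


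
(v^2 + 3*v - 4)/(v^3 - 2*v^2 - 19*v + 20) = 1/(v - 5)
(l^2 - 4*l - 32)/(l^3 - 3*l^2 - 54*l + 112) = (l + 4)/(l^2 + 5*l - 14)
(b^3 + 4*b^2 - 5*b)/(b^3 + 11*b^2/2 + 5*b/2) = 2*(b - 1)/(2*b + 1)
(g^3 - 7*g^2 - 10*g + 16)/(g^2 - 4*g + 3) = (g^2 - 6*g - 16)/(g - 3)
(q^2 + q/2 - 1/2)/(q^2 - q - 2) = (q - 1/2)/(q - 2)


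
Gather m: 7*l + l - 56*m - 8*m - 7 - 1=8*l - 64*m - 8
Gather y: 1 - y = 1 - y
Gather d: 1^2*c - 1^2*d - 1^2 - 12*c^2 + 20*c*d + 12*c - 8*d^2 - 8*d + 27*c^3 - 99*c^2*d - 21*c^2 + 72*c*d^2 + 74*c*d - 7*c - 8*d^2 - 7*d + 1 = 27*c^3 - 33*c^2 + 6*c + d^2*(72*c - 16) + d*(-99*c^2 + 94*c - 16)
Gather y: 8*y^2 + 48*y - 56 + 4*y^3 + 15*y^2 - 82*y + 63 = 4*y^3 + 23*y^2 - 34*y + 7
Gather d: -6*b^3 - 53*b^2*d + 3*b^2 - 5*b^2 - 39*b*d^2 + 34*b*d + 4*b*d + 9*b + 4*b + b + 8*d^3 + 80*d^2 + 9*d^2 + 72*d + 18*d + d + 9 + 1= -6*b^3 - 2*b^2 + 14*b + 8*d^3 + d^2*(89 - 39*b) + d*(-53*b^2 + 38*b + 91) + 10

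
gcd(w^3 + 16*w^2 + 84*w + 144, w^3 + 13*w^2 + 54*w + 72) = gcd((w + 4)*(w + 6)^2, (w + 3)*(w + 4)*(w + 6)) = w^2 + 10*w + 24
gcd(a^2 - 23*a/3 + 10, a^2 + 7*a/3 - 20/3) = a - 5/3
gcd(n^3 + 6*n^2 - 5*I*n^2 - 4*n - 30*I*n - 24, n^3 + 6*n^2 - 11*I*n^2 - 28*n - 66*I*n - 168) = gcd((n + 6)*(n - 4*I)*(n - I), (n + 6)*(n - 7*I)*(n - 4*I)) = n^2 + n*(6 - 4*I) - 24*I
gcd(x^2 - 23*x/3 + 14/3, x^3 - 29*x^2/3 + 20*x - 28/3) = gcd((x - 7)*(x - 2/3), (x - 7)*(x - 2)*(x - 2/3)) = x^2 - 23*x/3 + 14/3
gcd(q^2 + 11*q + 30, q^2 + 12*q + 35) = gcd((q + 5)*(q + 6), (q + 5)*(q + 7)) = q + 5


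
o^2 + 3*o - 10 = (o - 2)*(o + 5)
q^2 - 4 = (q - 2)*(q + 2)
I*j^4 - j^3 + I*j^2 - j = j*(j + I)^2*(I*j + 1)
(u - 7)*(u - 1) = u^2 - 8*u + 7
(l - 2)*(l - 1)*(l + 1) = l^3 - 2*l^2 - l + 2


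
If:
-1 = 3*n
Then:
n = -1/3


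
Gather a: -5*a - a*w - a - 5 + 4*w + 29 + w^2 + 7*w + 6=a*(-w - 6) + w^2 + 11*w + 30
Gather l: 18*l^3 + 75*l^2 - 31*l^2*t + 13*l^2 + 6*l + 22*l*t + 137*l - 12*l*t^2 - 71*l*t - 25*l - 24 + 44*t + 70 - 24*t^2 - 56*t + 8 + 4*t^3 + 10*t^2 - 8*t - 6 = 18*l^3 + l^2*(88 - 31*t) + l*(-12*t^2 - 49*t + 118) + 4*t^3 - 14*t^2 - 20*t + 48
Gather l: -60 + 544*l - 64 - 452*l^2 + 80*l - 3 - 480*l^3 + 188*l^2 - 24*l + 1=-480*l^3 - 264*l^2 + 600*l - 126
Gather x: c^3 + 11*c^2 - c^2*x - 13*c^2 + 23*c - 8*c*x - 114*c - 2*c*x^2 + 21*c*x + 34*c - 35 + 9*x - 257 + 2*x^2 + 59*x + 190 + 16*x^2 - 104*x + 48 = c^3 - 2*c^2 - 57*c + x^2*(18 - 2*c) + x*(-c^2 + 13*c - 36) - 54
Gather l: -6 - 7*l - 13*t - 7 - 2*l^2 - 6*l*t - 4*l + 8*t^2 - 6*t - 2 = -2*l^2 + l*(-6*t - 11) + 8*t^2 - 19*t - 15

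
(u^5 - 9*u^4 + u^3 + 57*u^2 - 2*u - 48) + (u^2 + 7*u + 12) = u^5 - 9*u^4 + u^3 + 58*u^2 + 5*u - 36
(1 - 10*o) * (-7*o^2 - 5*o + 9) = 70*o^3 + 43*o^2 - 95*o + 9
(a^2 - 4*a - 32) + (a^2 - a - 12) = 2*a^2 - 5*a - 44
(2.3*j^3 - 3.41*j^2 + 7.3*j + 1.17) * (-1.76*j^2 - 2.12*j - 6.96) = -4.048*j^5 + 1.1256*j^4 - 21.6268*j^3 + 6.1984*j^2 - 53.2884*j - 8.1432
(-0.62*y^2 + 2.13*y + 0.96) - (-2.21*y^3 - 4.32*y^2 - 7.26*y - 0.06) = 2.21*y^3 + 3.7*y^2 + 9.39*y + 1.02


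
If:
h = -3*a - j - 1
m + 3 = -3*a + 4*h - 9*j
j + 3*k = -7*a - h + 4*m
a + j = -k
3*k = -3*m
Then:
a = -1/2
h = 3/7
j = 1/14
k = 3/7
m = -3/7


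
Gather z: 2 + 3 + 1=6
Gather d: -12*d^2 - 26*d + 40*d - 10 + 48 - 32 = -12*d^2 + 14*d + 6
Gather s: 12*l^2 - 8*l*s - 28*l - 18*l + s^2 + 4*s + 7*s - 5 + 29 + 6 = 12*l^2 - 46*l + s^2 + s*(11 - 8*l) + 30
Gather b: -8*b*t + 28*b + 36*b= b*(64 - 8*t)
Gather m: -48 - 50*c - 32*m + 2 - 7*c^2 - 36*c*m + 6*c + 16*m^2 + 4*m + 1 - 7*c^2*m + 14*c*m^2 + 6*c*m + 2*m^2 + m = -7*c^2 - 44*c + m^2*(14*c + 18) + m*(-7*c^2 - 30*c - 27) - 45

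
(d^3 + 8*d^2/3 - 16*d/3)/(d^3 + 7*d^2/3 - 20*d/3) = (3*d - 4)/(3*d - 5)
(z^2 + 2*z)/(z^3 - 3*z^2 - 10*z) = 1/(z - 5)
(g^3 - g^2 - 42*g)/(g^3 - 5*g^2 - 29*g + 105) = g*(g + 6)/(g^2 + 2*g - 15)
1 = 1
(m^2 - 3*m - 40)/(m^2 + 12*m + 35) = (m - 8)/(m + 7)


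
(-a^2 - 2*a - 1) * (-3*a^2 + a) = 3*a^4 + 5*a^3 + a^2 - a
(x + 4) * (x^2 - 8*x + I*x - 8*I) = x^3 - 4*x^2 + I*x^2 - 32*x - 4*I*x - 32*I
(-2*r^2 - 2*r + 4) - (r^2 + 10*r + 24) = -3*r^2 - 12*r - 20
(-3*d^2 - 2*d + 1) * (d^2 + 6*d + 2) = -3*d^4 - 20*d^3 - 17*d^2 + 2*d + 2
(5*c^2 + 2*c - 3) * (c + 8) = 5*c^3 + 42*c^2 + 13*c - 24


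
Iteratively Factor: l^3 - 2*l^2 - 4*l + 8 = (l + 2)*(l^2 - 4*l + 4) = (l - 2)*(l + 2)*(l - 2)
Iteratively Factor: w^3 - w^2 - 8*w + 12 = (w - 2)*(w^2 + w - 6) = (w - 2)*(w + 3)*(w - 2)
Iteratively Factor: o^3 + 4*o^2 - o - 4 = (o - 1)*(o^2 + 5*o + 4) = (o - 1)*(o + 4)*(o + 1)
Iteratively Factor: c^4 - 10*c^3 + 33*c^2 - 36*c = (c - 3)*(c^3 - 7*c^2 + 12*c) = (c - 3)^2*(c^2 - 4*c) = (c - 4)*(c - 3)^2*(c)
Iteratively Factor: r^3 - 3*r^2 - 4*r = (r + 1)*(r^2 - 4*r) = r*(r + 1)*(r - 4)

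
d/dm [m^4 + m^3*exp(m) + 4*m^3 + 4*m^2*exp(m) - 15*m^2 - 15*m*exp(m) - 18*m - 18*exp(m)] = m^3*exp(m) + 4*m^3 + 7*m^2*exp(m) + 12*m^2 - 7*m*exp(m) - 30*m - 33*exp(m) - 18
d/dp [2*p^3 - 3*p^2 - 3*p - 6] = 6*p^2 - 6*p - 3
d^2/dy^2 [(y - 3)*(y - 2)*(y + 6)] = 6*y + 2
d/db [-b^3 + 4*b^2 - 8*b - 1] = -3*b^2 + 8*b - 8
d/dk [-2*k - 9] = -2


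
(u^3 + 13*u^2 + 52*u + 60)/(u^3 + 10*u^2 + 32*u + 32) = (u^2 + 11*u + 30)/(u^2 + 8*u + 16)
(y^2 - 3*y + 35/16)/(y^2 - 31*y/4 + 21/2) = (y - 5/4)/(y - 6)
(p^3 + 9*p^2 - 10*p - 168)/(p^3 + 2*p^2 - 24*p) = (p + 7)/p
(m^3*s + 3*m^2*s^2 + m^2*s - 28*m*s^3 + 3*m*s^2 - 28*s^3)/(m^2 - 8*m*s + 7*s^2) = s*(m^3 + 3*m^2*s + m^2 - 28*m*s^2 + 3*m*s - 28*s^2)/(m^2 - 8*m*s + 7*s^2)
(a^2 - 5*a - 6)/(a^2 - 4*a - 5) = (a - 6)/(a - 5)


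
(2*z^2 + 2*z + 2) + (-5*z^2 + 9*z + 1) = -3*z^2 + 11*z + 3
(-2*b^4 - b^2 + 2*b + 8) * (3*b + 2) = -6*b^5 - 4*b^4 - 3*b^3 + 4*b^2 + 28*b + 16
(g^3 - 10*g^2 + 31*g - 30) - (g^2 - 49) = g^3 - 11*g^2 + 31*g + 19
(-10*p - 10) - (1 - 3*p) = -7*p - 11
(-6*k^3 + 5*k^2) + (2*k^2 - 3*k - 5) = -6*k^3 + 7*k^2 - 3*k - 5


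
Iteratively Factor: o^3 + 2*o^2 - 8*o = (o - 2)*(o^2 + 4*o) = (o - 2)*(o + 4)*(o)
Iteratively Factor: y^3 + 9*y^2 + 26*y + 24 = (y + 3)*(y^2 + 6*y + 8) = (y + 2)*(y + 3)*(y + 4)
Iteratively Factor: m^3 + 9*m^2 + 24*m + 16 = (m + 1)*(m^2 + 8*m + 16) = (m + 1)*(m + 4)*(m + 4)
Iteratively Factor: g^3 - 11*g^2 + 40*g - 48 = (g - 4)*(g^2 - 7*g + 12) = (g - 4)*(g - 3)*(g - 4)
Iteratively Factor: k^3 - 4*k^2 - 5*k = (k - 5)*(k^2 + k) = k*(k - 5)*(k + 1)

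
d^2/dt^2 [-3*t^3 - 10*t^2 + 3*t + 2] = -18*t - 20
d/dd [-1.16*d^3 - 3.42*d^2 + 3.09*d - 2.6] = -3.48*d^2 - 6.84*d + 3.09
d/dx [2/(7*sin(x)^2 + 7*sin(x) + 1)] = -14*(2*sin(x) + 1)*cos(x)/(7*sin(x)^2 + 7*sin(x) + 1)^2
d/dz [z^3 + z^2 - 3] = z*(3*z + 2)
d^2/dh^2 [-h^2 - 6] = -2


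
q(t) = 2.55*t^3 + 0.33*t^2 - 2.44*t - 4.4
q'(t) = 7.65*t^2 + 0.66*t - 2.44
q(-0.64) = -3.37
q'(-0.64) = 0.27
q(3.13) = 69.39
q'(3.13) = 74.57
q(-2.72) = -46.64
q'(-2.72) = 52.36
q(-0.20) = -3.92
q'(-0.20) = -2.27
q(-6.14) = -567.24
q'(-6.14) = 281.91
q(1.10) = -3.29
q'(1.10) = 7.54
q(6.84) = 810.38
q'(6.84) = 359.98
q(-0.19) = -3.94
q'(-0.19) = -2.29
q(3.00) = 60.10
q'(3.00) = 68.39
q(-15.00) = -8499.80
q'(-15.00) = 1708.91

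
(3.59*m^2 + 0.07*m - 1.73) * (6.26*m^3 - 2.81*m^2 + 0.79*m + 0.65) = 22.4734*m^5 - 9.6497*m^4 - 8.1904*m^3 + 7.2501*m^2 - 1.3212*m - 1.1245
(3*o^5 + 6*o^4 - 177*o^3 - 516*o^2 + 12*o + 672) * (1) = 3*o^5 + 6*o^4 - 177*o^3 - 516*o^2 + 12*o + 672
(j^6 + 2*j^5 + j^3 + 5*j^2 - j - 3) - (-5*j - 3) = j^6 + 2*j^5 + j^3 + 5*j^2 + 4*j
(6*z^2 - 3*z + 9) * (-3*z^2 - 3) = -18*z^4 + 9*z^3 - 45*z^2 + 9*z - 27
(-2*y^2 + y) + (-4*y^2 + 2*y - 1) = -6*y^2 + 3*y - 1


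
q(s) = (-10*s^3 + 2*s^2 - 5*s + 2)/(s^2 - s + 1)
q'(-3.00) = -9.44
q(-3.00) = 23.46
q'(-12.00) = -9.97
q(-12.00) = 112.29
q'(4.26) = -10.11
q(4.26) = -50.79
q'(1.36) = -16.60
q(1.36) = -17.63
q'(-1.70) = -8.41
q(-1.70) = 11.70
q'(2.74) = -10.76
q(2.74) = -35.09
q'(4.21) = -10.11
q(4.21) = -50.28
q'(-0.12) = -2.66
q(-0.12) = 2.33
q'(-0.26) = -2.96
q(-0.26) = 2.72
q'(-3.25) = -9.53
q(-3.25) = 25.83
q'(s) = (1 - 2*s)*(-10*s^3 + 2*s^2 - 5*s + 2)/(s^2 - s + 1)^2 + (-30*s^2 + 4*s - 5)/(s^2 - s + 1)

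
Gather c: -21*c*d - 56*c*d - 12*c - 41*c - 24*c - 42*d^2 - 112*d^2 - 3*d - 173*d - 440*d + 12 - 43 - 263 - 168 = c*(-77*d - 77) - 154*d^2 - 616*d - 462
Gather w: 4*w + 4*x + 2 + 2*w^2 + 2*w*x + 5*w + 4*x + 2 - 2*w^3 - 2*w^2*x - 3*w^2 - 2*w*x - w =-2*w^3 + w^2*(-2*x - 1) + 8*w + 8*x + 4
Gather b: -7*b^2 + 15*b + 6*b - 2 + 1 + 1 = -7*b^2 + 21*b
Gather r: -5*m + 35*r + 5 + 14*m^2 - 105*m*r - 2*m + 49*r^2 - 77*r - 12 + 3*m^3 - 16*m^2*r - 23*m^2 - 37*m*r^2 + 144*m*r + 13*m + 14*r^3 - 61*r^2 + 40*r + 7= 3*m^3 - 9*m^2 + 6*m + 14*r^3 + r^2*(-37*m - 12) + r*(-16*m^2 + 39*m - 2)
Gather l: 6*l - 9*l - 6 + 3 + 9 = 6 - 3*l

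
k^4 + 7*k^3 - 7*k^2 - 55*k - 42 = (k - 3)*(k + 1)*(k + 2)*(k + 7)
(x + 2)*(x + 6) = x^2 + 8*x + 12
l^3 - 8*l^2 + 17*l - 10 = (l - 5)*(l - 2)*(l - 1)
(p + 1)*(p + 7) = p^2 + 8*p + 7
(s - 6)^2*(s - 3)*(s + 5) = s^4 - 10*s^3 - 3*s^2 + 252*s - 540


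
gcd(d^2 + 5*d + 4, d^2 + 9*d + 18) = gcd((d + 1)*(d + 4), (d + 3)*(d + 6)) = 1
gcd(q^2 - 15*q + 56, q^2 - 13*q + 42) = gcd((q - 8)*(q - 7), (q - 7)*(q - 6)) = q - 7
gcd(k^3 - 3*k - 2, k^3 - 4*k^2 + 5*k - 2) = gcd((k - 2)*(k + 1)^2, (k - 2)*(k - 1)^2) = k - 2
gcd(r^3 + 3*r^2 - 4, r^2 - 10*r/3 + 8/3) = 1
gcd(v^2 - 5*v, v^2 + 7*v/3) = v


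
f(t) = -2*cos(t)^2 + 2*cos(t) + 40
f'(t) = 4*sin(t)*cos(t) - 2*sin(t)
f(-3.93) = 37.60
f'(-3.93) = -3.42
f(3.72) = 36.92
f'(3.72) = 2.92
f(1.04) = 40.50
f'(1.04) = 0.02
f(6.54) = 40.06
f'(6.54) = 0.47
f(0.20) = 40.04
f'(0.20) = 0.38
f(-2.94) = 36.12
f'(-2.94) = 1.19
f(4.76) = 40.09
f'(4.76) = 1.81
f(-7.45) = 40.48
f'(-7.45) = 0.39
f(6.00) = 40.08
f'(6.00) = -0.51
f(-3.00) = 36.06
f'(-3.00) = 0.84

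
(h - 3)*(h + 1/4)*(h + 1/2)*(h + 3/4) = h^4 - 3*h^3/2 - 61*h^2/16 - 63*h/32 - 9/32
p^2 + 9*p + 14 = (p + 2)*(p + 7)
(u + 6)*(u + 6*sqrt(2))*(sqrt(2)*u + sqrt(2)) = sqrt(2)*u^3 + 7*sqrt(2)*u^2 + 12*u^2 + 6*sqrt(2)*u + 84*u + 72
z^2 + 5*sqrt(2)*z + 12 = (z + 2*sqrt(2))*(z + 3*sqrt(2))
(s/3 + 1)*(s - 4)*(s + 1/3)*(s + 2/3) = s^4/3 - 115*s^2/27 - 110*s/27 - 8/9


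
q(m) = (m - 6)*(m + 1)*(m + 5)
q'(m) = (m - 6)*(m + 1) + (m - 6)*(m + 5) + (m + 1)*(m + 5)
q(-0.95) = -1.41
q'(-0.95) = -28.29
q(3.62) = -94.78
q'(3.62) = 8.31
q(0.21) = -36.50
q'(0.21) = -30.87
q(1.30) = -68.10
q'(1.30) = -25.93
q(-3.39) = 36.13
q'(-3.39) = 3.48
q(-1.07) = 1.94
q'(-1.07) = -27.57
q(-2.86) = 35.27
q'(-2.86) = -6.46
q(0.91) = -57.46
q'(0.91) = -28.52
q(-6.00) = -60.00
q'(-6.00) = 77.00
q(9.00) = 420.00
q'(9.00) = 212.00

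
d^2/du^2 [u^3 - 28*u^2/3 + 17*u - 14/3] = 6*u - 56/3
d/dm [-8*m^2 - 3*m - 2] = -16*m - 3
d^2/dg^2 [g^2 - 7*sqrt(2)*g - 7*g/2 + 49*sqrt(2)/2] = 2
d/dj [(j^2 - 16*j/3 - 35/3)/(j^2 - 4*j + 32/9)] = 6*(18*j^2 + 411*j - 886)/(81*j^4 - 648*j^3 + 1872*j^2 - 2304*j + 1024)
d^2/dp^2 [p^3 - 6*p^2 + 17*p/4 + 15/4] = 6*p - 12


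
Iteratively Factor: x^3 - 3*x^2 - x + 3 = (x - 3)*(x^2 - 1) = (x - 3)*(x - 1)*(x + 1)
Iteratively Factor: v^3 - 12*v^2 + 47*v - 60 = (v - 4)*(v^2 - 8*v + 15) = (v - 5)*(v - 4)*(v - 3)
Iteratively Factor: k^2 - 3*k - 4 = (k - 4)*(k + 1)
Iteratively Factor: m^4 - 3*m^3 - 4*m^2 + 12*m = (m - 2)*(m^3 - m^2 - 6*m) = m*(m - 2)*(m^2 - m - 6) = m*(m - 2)*(m + 2)*(m - 3)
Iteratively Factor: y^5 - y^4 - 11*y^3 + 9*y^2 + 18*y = (y + 1)*(y^4 - 2*y^3 - 9*y^2 + 18*y) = (y - 2)*(y + 1)*(y^3 - 9*y) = y*(y - 2)*(y + 1)*(y^2 - 9) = y*(y - 2)*(y + 1)*(y + 3)*(y - 3)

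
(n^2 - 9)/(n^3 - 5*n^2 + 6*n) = (n + 3)/(n*(n - 2))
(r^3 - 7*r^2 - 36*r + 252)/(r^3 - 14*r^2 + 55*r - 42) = (r + 6)/(r - 1)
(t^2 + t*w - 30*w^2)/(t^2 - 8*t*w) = (t^2 + t*w - 30*w^2)/(t*(t - 8*w))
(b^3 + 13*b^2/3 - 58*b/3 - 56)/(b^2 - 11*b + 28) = (b^2 + 25*b/3 + 14)/(b - 7)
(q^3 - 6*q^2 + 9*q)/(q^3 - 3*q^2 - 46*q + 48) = q*(q^2 - 6*q + 9)/(q^3 - 3*q^2 - 46*q + 48)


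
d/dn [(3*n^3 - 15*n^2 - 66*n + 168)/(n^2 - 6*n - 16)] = 3*(n^4 - 12*n^3 + 4*n^2 + 48*n + 688)/(n^4 - 12*n^3 + 4*n^2 + 192*n + 256)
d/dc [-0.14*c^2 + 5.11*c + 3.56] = 5.11 - 0.28*c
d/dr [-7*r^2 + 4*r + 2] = 4 - 14*r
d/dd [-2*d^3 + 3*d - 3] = 3 - 6*d^2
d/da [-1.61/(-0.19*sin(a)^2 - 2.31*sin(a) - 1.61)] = -(0.6118*sin(a) + 3.7191)*cos(a)/(0.19*sin(a)^2 + 2.31*sin(a) + 1.61)^2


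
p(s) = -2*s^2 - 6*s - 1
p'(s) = -4*s - 6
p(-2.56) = 1.25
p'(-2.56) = 4.24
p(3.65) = -49.54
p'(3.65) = -20.60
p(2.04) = -21.56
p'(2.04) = -14.16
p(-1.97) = 3.06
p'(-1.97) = 1.88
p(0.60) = -5.32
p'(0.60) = -8.40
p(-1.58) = 3.49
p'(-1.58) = 0.32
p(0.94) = -8.41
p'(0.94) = -9.76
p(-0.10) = -0.42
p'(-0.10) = -5.60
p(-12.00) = -217.00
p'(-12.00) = 42.00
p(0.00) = -1.00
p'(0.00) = -6.00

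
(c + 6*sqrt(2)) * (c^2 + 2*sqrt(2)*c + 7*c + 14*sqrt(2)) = c^3 + 7*c^2 + 8*sqrt(2)*c^2 + 24*c + 56*sqrt(2)*c + 168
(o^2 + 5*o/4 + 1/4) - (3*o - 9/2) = o^2 - 7*o/4 + 19/4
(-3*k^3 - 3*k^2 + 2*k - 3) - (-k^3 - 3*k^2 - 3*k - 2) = -2*k^3 + 5*k - 1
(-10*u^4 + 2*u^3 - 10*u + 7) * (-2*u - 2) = 20*u^5 + 16*u^4 - 4*u^3 + 20*u^2 + 6*u - 14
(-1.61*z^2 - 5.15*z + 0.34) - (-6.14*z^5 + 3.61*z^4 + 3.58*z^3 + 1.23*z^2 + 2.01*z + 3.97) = 6.14*z^5 - 3.61*z^4 - 3.58*z^3 - 2.84*z^2 - 7.16*z - 3.63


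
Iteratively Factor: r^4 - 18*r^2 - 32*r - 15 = (r - 5)*(r^3 + 5*r^2 + 7*r + 3) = (r - 5)*(r + 3)*(r^2 + 2*r + 1) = (r - 5)*(r + 1)*(r + 3)*(r + 1)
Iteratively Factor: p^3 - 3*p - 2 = (p + 1)*(p^2 - p - 2) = (p + 1)^2*(p - 2)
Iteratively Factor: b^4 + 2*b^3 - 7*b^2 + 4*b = (b)*(b^3 + 2*b^2 - 7*b + 4) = b*(b + 4)*(b^2 - 2*b + 1) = b*(b - 1)*(b + 4)*(b - 1)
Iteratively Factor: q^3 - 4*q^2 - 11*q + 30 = (q - 2)*(q^2 - 2*q - 15) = (q - 5)*(q - 2)*(q + 3)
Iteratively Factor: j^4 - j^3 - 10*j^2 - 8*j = (j)*(j^3 - j^2 - 10*j - 8) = j*(j - 4)*(j^2 + 3*j + 2) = j*(j - 4)*(j + 2)*(j + 1)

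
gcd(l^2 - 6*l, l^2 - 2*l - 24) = l - 6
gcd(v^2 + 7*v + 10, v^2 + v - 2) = v + 2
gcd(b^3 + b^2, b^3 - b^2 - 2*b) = b^2 + b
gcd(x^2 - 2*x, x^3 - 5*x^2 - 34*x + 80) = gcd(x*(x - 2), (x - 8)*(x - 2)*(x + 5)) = x - 2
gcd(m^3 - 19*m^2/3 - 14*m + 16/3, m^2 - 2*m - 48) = m - 8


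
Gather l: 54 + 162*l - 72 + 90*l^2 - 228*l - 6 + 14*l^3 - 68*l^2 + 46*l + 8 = 14*l^3 + 22*l^2 - 20*l - 16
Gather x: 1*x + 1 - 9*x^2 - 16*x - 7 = -9*x^2 - 15*x - 6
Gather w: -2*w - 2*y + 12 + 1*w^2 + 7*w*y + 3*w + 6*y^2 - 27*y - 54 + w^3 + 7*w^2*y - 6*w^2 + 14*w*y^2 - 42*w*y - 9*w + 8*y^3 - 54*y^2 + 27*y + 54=w^3 + w^2*(7*y - 5) + w*(14*y^2 - 35*y - 8) + 8*y^3 - 48*y^2 - 2*y + 12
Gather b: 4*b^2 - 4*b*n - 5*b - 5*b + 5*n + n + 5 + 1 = 4*b^2 + b*(-4*n - 10) + 6*n + 6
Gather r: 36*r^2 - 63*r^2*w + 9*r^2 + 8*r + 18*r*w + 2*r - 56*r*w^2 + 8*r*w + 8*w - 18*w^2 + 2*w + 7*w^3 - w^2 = r^2*(45 - 63*w) + r*(-56*w^2 + 26*w + 10) + 7*w^3 - 19*w^2 + 10*w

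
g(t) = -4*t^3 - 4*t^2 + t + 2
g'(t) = -12*t^2 - 8*t + 1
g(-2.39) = 31.37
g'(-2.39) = -48.43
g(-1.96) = 14.79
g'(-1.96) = -29.42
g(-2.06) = 17.93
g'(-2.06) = -33.44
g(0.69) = -0.53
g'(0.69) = -10.23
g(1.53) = -20.16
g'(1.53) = -39.33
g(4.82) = -534.03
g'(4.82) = -316.35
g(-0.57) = 0.87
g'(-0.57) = 1.66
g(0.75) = -1.19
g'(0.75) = -11.75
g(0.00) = 2.00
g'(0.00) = 1.00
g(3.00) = -139.00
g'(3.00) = -131.00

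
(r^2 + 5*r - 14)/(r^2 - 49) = (r - 2)/(r - 7)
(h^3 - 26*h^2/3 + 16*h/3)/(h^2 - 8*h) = h - 2/3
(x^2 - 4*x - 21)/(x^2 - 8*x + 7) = (x + 3)/(x - 1)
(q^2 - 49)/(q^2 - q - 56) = (q - 7)/(q - 8)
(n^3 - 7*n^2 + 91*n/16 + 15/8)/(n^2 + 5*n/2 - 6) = (16*n^3 - 112*n^2 + 91*n + 30)/(8*(2*n^2 + 5*n - 12))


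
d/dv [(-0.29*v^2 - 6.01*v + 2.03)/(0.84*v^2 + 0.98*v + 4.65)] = (4.7642*v^2 - 6.1074*v - 29.9359)/(0.7056*v^4 + 1.6464*v^3 + 8.7724*v^2 + 9.114*v + 21.6225)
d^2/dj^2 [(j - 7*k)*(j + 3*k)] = 2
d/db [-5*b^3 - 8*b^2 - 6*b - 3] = -15*b^2 - 16*b - 6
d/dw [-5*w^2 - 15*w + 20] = -10*w - 15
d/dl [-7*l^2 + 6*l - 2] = 6 - 14*l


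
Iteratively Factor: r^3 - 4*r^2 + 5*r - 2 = (r - 1)*(r^2 - 3*r + 2) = (r - 1)^2*(r - 2)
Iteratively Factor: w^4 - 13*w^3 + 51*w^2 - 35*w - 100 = (w + 1)*(w^3 - 14*w^2 + 65*w - 100) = (w - 5)*(w + 1)*(w^2 - 9*w + 20) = (w - 5)*(w - 4)*(w + 1)*(w - 5)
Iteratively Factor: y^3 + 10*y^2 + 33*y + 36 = (y + 3)*(y^2 + 7*y + 12) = (y + 3)^2*(y + 4)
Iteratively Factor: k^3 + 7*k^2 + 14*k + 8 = (k + 4)*(k^2 + 3*k + 2) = (k + 2)*(k + 4)*(k + 1)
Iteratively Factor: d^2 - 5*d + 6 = (d - 3)*(d - 2)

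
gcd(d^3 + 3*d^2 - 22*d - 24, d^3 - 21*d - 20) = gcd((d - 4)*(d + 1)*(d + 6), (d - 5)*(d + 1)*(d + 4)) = d + 1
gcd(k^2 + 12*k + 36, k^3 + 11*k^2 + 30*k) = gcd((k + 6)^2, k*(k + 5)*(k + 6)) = k + 6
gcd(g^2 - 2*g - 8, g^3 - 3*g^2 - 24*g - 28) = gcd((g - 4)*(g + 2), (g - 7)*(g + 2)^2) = g + 2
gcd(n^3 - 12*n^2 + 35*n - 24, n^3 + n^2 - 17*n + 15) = n^2 - 4*n + 3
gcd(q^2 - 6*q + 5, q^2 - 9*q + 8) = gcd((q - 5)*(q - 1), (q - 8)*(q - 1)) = q - 1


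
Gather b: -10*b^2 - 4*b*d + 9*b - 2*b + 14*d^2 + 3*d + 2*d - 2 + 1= -10*b^2 + b*(7 - 4*d) + 14*d^2 + 5*d - 1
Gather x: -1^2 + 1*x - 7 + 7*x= 8*x - 8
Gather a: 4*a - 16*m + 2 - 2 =4*a - 16*m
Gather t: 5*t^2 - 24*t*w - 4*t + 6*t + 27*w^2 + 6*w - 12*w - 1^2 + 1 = 5*t^2 + t*(2 - 24*w) + 27*w^2 - 6*w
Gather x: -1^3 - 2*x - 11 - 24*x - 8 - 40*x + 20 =-66*x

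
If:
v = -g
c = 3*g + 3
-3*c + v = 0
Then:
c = 3/10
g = -9/10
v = 9/10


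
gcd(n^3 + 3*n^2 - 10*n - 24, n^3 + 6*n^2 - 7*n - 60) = n^2 + n - 12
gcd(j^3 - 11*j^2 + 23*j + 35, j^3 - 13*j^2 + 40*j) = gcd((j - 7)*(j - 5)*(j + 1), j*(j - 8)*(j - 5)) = j - 5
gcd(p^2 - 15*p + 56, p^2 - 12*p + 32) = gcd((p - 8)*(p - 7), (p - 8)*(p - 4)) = p - 8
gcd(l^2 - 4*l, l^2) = l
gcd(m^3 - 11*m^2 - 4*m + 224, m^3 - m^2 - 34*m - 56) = m^2 - 3*m - 28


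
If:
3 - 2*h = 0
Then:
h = 3/2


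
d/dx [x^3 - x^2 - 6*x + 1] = 3*x^2 - 2*x - 6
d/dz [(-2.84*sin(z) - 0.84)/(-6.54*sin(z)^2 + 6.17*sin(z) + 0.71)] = (-18.5736*sin(z)^2 - 10.9872*sin(z) + 3.1664)*cos(z)/(42.7716*sin(z)^4 - 80.7036*sin(z)^3 + 28.7821*sin(z)^2 + 8.7614*sin(z) + 0.5041)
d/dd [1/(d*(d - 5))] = (5 - 2*d)/(d^2*(d^2 - 10*d + 25))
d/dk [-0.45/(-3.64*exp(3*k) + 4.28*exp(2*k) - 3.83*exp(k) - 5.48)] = (-4.914*exp(2*k) + 3.852*exp(k) - 1.7235)*exp(k)/(3.64*exp(3*k) - 4.28*exp(2*k) + 3.83*exp(k) + 5.48)^2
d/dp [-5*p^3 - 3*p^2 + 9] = 3*p*(-5*p - 2)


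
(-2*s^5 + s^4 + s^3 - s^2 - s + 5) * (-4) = 8*s^5 - 4*s^4 - 4*s^3 + 4*s^2 + 4*s - 20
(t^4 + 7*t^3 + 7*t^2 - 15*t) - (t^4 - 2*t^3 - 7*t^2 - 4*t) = 9*t^3 + 14*t^2 - 11*t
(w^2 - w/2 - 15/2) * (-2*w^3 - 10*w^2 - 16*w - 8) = -2*w^5 - 9*w^4 + 4*w^3 + 75*w^2 + 124*w + 60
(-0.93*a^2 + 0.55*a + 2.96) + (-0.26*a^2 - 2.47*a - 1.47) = -1.19*a^2 - 1.92*a + 1.49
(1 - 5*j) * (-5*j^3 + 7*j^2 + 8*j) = 25*j^4 - 40*j^3 - 33*j^2 + 8*j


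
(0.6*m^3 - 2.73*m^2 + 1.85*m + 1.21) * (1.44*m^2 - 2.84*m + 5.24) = 0.864*m^5 - 5.6352*m^4 + 13.5612*m^3 - 17.8168*m^2 + 6.2576*m + 6.3404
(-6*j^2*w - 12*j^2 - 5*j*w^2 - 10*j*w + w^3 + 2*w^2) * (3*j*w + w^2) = -18*j^3*w^2 - 36*j^3*w - 21*j^2*w^3 - 42*j^2*w^2 - 2*j*w^4 - 4*j*w^3 + w^5 + 2*w^4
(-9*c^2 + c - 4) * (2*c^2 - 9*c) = -18*c^4 + 83*c^3 - 17*c^2 + 36*c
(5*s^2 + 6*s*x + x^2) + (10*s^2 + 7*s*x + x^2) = 15*s^2 + 13*s*x + 2*x^2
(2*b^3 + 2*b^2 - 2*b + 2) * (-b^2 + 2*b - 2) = -2*b^5 + 2*b^4 + 2*b^3 - 10*b^2 + 8*b - 4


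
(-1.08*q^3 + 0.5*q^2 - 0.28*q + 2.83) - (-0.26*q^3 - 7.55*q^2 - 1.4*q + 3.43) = -0.82*q^3 + 8.05*q^2 + 1.12*q - 0.6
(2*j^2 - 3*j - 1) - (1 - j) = 2*j^2 - 2*j - 2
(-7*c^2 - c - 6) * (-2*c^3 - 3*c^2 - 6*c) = 14*c^5 + 23*c^4 + 57*c^3 + 24*c^2 + 36*c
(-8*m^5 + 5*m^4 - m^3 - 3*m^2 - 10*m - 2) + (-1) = -8*m^5 + 5*m^4 - m^3 - 3*m^2 - 10*m - 3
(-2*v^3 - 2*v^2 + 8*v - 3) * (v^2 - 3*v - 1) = -2*v^5 + 4*v^4 + 16*v^3 - 25*v^2 + v + 3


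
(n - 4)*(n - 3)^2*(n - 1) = n^4 - 11*n^3 + 43*n^2 - 69*n + 36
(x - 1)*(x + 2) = x^2 + x - 2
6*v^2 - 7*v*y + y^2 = (-6*v + y)*(-v + y)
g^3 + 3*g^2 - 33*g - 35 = (g - 5)*(g + 1)*(g + 7)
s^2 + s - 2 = (s - 1)*(s + 2)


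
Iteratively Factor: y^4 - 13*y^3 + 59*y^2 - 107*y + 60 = (y - 5)*(y^3 - 8*y^2 + 19*y - 12) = (y - 5)*(y - 1)*(y^2 - 7*y + 12) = (y - 5)*(y - 3)*(y - 1)*(y - 4)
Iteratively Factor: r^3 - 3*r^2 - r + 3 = (r - 1)*(r^2 - 2*r - 3) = (r - 3)*(r - 1)*(r + 1)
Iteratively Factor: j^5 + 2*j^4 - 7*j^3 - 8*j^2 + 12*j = (j - 2)*(j^4 + 4*j^3 + j^2 - 6*j) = (j - 2)*(j + 3)*(j^3 + j^2 - 2*j) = (j - 2)*(j - 1)*(j + 3)*(j^2 + 2*j) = j*(j - 2)*(j - 1)*(j + 3)*(j + 2)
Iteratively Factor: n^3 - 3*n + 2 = (n - 1)*(n^2 + n - 2) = (n - 1)^2*(n + 2)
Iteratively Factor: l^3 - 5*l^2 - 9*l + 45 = (l + 3)*(l^2 - 8*l + 15) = (l - 3)*(l + 3)*(l - 5)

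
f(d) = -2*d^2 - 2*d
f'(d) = -4*d - 2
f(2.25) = -14.62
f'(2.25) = -11.00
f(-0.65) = 0.46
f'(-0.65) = 0.60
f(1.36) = -6.42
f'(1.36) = -7.44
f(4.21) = -43.87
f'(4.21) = -18.84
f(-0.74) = 0.38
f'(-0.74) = 0.96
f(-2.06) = -4.37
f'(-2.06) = 6.24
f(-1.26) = -0.66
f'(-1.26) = 3.04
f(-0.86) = 0.24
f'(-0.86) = 1.44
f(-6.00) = -60.00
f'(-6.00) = 22.00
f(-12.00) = -264.00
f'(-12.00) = 46.00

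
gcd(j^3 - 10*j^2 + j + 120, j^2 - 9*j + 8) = j - 8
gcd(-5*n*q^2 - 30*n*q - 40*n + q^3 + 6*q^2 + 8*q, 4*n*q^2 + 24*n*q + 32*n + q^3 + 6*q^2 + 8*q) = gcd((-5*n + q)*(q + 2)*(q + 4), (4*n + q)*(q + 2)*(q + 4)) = q^2 + 6*q + 8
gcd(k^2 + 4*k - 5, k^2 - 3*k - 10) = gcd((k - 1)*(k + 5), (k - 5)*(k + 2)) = 1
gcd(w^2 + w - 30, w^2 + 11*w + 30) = w + 6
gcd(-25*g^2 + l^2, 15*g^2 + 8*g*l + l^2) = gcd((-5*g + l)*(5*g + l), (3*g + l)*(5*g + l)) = 5*g + l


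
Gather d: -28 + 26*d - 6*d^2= -6*d^2 + 26*d - 28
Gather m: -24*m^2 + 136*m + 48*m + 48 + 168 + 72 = -24*m^2 + 184*m + 288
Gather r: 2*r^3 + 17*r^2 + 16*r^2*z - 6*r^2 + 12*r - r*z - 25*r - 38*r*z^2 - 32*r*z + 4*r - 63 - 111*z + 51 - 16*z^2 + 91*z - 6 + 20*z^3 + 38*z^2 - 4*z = 2*r^3 + r^2*(16*z + 11) + r*(-38*z^2 - 33*z - 9) + 20*z^3 + 22*z^2 - 24*z - 18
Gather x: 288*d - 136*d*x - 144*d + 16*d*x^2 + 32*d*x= 16*d*x^2 - 104*d*x + 144*d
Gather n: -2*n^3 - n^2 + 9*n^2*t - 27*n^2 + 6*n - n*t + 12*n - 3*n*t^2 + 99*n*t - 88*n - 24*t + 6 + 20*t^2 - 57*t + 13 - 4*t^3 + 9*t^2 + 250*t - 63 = -2*n^3 + n^2*(9*t - 28) + n*(-3*t^2 + 98*t - 70) - 4*t^3 + 29*t^2 + 169*t - 44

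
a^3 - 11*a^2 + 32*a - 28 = (a - 7)*(a - 2)^2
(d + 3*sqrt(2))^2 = d^2 + 6*sqrt(2)*d + 18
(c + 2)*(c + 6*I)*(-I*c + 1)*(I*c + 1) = c^4 + 2*c^3 + 6*I*c^3 + c^2 + 12*I*c^2 + 2*c + 6*I*c + 12*I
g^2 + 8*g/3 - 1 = (g - 1/3)*(g + 3)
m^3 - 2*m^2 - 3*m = m*(m - 3)*(m + 1)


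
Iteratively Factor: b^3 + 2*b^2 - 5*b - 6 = (b + 3)*(b^2 - b - 2) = (b - 2)*(b + 3)*(b + 1)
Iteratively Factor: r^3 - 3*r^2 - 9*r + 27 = (r - 3)*(r^2 - 9) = (r - 3)^2*(r + 3)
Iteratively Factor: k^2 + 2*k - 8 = (k - 2)*(k + 4)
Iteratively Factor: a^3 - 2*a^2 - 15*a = (a - 5)*(a^2 + 3*a) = a*(a - 5)*(a + 3)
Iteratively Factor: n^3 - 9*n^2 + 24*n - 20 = (n - 2)*(n^2 - 7*n + 10) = (n - 5)*(n - 2)*(n - 2)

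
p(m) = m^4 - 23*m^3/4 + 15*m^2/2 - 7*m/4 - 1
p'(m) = 4*m^3 - 69*m^2/4 + 15*m - 7/4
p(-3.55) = 515.80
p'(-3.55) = -451.35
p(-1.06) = 17.39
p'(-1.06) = -41.80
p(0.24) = -1.06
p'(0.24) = 0.91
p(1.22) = -0.20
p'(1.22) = -1.86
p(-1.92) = 84.30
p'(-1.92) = -122.45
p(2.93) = -12.67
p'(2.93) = -5.27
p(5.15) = 106.95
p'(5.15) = 164.35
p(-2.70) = 224.72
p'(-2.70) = -246.73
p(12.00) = 11858.00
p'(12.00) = 4606.25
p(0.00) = -1.00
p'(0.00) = -1.75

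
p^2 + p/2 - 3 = (p - 3/2)*(p + 2)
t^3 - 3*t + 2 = (t - 1)^2*(t + 2)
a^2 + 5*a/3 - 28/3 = (a - 7/3)*(a + 4)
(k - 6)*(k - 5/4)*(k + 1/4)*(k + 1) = k^4 - 6*k^3 - 21*k^2/16 + 121*k/16 + 15/8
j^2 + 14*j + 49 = (j + 7)^2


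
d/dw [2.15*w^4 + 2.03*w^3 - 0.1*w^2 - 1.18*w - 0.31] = 8.6*w^3 + 6.09*w^2 - 0.2*w - 1.18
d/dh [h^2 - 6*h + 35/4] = 2*h - 6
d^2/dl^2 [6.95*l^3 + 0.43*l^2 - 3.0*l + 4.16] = 41.7*l + 0.86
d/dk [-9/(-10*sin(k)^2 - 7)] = -90*sin(2*k)/(5*cos(2*k) - 12)^2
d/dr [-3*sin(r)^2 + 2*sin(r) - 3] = 2*(1 - 3*sin(r))*cos(r)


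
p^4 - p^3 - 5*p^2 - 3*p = p*(p - 3)*(p + 1)^2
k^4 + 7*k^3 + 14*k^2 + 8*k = k*(k + 1)*(k + 2)*(k + 4)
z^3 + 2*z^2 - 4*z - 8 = (z - 2)*(z + 2)^2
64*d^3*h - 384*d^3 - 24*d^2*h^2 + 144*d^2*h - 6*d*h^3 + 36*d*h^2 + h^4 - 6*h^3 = (-8*d + h)*(-2*d + h)*(4*d + h)*(h - 6)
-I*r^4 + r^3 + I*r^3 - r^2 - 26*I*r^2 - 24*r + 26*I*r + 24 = (r - 4*I)*(r - I)*(r + 6*I)*(-I*r + I)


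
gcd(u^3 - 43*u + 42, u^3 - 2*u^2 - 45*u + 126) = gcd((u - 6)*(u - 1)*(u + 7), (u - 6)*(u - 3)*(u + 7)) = u^2 + u - 42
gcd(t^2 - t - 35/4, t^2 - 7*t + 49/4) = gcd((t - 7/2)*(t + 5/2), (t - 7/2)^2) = t - 7/2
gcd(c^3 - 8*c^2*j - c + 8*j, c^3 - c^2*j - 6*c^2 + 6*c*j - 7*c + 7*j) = c + 1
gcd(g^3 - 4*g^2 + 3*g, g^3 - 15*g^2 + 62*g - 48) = g - 1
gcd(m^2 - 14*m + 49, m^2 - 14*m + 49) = m^2 - 14*m + 49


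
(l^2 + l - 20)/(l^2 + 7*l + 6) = (l^2 + l - 20)/(l^2 + 7*l + 6)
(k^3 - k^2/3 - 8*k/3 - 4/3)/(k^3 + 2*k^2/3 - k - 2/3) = (k - 2)/(k - 1)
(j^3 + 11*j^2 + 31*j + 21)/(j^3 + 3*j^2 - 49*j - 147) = (j + 1)/(j - 7)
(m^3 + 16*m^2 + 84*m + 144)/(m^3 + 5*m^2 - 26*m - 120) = (m + 6)/(m - 5)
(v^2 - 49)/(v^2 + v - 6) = (v^2 - 49)/(v^2 + v - 6)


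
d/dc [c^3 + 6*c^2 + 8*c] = 3*c^2 + 12*c + 8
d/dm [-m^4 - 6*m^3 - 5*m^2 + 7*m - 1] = -4*m^3 - 18*m^2 - 10*m + 7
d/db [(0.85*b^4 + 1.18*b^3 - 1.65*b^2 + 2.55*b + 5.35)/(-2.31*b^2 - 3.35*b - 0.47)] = (-3.927*b^5 - 11.2683*b^4 - 9.504*b^3 + 9.7542*b^2 + 26.268*b + 16.724)/(5.3361*b^4 + 15.477*b^3 + 13.3939*b^2 + 3.149*b + 0.2209)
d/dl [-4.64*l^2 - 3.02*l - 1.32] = -9.28*l - 3.02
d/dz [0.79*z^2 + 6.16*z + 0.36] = 1.58*z + 6.16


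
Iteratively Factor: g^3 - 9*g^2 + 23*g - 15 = (g - 1)*(g^2 - 8*g + 15) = (g - 3)*(g - 1)*(g - 5)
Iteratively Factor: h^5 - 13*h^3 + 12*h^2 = (h)*(h^4 - 13*h^2 + 12*h) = h*(h + 4)*(h^3 - 4*h^2 + 3*h) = h^2*(h + 4)*(h^2 - 4*h + 3) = h^2*(h - 1)*(h + 4)*(h - 3)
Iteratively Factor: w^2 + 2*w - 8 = (w + 4)*(w - 2)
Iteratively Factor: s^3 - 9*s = (s - 3)*(s^2 + 3*s) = (s - 3)*(s + 3)*(s)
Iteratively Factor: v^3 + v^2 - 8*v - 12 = (v + 2)*(v^2 - v - 6) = (v + 2)^2*(v - 3)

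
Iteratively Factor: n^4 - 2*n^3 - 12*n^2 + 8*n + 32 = (n + 2)*(n^3 - 4*n^2 - 4*n + 16) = (n - 2)*(n + 2)*(n^2 - 2*n - 8) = (n - 4)*(n - 2)*(n + 2)*(n + 2)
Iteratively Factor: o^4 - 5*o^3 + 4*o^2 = (o)*(o^3 - 5*o^2 + 4*o) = o^2*(o^2 - 5*o + 4) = o^2*(o - 4)*(o - 1)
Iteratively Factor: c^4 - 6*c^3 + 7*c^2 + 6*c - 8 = (c + 1)*(c^3 - 7*c^2 + 14*c - 8) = (c - 4)*(c + 1)*(c^2 - 3*c + 2) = (c - 4)*(c - 1)*(c + 1)*(c - 2)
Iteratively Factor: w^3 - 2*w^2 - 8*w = (w - 4)*(w^2 + 2*w) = w*(w - 4)*(w + 2)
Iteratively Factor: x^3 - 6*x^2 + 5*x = (x)*(x^2 - 6*x + 5) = x*(x - 5)*(x - 1)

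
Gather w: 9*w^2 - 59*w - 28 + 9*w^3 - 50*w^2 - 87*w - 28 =9*w^3 - 41*w^2 - 146*w - 56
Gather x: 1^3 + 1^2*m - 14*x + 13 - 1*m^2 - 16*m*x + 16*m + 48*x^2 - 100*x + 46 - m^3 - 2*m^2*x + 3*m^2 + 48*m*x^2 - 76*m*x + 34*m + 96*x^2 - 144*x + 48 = -m^3 + 2*m^2 + 51*m + x^2*(48*m + 144) + x*(-2*m^2 - 92*m - 258) + 108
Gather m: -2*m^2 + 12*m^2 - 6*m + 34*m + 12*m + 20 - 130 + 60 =10*m^2 + 40*m - 50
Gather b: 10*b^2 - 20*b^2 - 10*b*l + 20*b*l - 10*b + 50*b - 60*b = -10*b^2 + b*(10*l - 20)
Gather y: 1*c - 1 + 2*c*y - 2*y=c + y*(2*c - 2) - 1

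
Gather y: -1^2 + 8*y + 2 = 8*y + 1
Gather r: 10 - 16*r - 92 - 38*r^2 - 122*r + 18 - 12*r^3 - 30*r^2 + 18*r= -12*r^3 - 68*r^2 - 120*r - 64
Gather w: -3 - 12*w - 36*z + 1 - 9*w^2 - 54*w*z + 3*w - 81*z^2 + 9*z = -9*w^2 + w*(-54*z - 9) - 81*z^2 - 27*z - 2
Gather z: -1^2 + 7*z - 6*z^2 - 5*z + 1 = -6*z^2 + 2*z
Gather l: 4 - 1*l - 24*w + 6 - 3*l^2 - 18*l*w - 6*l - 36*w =-3*l^2 + l*(-18*w - 7) - 60*w + 10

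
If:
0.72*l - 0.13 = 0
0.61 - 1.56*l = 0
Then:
No Solution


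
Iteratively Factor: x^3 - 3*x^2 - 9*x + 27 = (x - 3)*(x^2 - 9) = (x - 3)*(x + 3)*(x - 3)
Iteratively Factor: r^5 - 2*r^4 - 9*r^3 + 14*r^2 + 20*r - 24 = (r + 2)*(r^4 - 4*r^3 - r^2 + 16*r - 12) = (r + 2)^2*(r^3 - 6*r^2 + 11*r - 6) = (r - 1)*(r + 2)^2*(r^2 - 5*r + 6) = (r - 2)*(r - 1)*(r + 2)^2*(r - 3)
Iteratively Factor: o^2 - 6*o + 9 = (o - 3)*(o - 3)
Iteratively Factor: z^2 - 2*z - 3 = (z - 3)*(z + 1)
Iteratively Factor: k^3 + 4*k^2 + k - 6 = (k - 1)*(k^2 + 5*k + 6) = (k - 1)*(k + 3)*(k + 2)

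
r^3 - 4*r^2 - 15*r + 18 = (r - 6)*(r - 1)*(r + 3)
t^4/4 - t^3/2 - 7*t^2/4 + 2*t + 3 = (t/4 + 1/2)*(t - 3)*(t - 2)*(t + 1)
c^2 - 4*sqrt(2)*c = c*(c - 4*sqrt(2))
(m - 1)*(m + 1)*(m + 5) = m^3 + 5*m^2 - m - 5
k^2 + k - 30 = (k - 5)*(k + 6)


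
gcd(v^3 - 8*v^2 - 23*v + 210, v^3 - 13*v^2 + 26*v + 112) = v - 7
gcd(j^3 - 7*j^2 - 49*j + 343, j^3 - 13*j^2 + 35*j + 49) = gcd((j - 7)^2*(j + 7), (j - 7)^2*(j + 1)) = j^2 - 14*j + 49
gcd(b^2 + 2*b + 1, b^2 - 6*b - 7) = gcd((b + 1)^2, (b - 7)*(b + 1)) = b + 1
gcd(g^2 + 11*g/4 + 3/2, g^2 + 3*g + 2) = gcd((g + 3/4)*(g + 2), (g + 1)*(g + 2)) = g + 2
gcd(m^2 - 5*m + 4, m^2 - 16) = m - 4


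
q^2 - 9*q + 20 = (q - 5)*(q - 4)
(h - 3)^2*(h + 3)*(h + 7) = h^4 + 4*h^3 - 30*h^2 - 36*h + 189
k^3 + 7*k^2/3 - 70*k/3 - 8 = (k - 4)*(k + 1/3)*(k + 6)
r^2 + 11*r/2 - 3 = (r - 1/2)*(r + 6)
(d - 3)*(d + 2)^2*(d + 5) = d^4 + 6*d^3 - 3*d^2 - 52*d - 60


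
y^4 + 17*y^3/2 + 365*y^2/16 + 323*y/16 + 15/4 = (y + 1/4)*(y + 5/4)*(y + 3)*(y + 4)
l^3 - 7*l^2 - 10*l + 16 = (l - 8)*(l - 1)*(l + 2)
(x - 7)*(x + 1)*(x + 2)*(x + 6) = x^4 + 2*x^3 - 43*x^2 - 128*x - 84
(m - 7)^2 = m^2 - 14*m + 49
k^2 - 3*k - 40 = (k - 8)*(k + 5)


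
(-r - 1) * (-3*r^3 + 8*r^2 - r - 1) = 3*r^4 - 5*r^3 - 7*r^2 + 2*r + 1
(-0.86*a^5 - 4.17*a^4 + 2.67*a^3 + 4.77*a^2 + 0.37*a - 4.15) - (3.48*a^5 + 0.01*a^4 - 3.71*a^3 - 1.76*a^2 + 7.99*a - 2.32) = -4.34*a^5 - 4.18*a^4 + 6.38*a^3 + 6.53*a^2 - 7.62*a - 1.83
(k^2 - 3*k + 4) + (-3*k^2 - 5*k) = -2*k^2 - 8*k + 4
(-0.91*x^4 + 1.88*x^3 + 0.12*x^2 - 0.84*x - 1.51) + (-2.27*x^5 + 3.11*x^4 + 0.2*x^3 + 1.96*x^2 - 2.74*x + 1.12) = -2.27*x^5 + 2.2*x^4 + 2.08*x^3 + 2.08*x^2 - 3.58*x - 0.39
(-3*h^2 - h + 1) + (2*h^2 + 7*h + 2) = -h^2 + 6*h + 3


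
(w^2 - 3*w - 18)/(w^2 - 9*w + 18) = (w + 3)/(w - 3)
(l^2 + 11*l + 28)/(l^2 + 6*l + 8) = (l + 7)/(l + 2)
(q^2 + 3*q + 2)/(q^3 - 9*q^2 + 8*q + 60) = (q + 1)/(q^2 - 11*q + 30)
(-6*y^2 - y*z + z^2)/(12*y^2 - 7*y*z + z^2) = (-2*y - z)/(4*y - z)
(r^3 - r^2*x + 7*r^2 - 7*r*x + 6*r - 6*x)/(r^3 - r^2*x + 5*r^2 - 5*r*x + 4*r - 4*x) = (r + 6)/(r + 4)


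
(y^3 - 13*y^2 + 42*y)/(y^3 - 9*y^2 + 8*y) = (y^2 - 13*y + 42)/(y^2 - 9*y + 8)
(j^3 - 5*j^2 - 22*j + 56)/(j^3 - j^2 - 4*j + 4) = (j^2 - 3*j - 28)/(j^2 + j - 2)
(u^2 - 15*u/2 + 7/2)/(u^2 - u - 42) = (u - 1/2)/(u + 6)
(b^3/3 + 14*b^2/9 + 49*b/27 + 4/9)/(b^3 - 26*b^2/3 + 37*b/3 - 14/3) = (9*b^3 + 42*b^2 + 49*b + 12)/(9*(3*b^3 - 26*b^2 + 37*b - 14))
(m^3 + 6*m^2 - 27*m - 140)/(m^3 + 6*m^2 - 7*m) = (m^2 - m - 20)/(m*(m - 1))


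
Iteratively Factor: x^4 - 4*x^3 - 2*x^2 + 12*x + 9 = (x - 3)*(x^3 - x^2 - 5*x - 3) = (x - 3)*(x + 1)*(x^2 - 2*x - 3) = (x - 3)*(x + 1)^2*(x - 3)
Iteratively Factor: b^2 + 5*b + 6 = (b + 3)*(b + 2)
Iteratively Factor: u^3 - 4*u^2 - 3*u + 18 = (u + 2)*(u^2 - 6*u + 9) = (u - 3)*(u + 2)*(u - 3)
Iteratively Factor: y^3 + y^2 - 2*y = (y)*(y^2 + y - 2) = y*(y + 2)*(y - 1)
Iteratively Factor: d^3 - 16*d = (d - 4)*(d^2 + 4*d) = d*(d - 4)*(d + 4)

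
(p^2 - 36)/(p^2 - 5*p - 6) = (p + 6)/(p + 1)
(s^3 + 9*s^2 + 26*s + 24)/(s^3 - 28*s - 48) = (s + 3)/(s - 6)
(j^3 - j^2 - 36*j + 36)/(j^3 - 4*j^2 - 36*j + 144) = (j - 1)/(j - 4)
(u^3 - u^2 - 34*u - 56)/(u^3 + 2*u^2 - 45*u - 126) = (u^2 + 6*u + 8)/(u^2 + 9*u + 18)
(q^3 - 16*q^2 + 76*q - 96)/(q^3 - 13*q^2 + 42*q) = (q^2 - 10*q + 16)/(q*(q - 7))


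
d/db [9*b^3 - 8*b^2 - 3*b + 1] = 27*b^2 - 16*b - 3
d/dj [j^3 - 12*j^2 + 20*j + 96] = 3*j^2 - 24*j + 20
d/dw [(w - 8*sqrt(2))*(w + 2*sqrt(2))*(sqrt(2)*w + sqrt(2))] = 3*sqrt(2)*w^2 - 24*w + 2*sqrt(2)*w - 32*sqrt(2) - 12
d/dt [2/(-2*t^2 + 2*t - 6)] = (2*t - 1)/(t^2 - t + 3)^2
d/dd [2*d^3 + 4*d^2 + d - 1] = 6*d^2 + 8*d + 1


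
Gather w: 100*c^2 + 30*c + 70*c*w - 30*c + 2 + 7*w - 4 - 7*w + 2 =100*c^2 + 70*c*w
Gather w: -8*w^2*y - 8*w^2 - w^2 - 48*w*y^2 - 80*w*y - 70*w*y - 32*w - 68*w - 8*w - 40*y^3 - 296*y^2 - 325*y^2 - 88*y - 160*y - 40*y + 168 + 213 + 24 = w^2*(-8*y - 9) + w*(-48*y^2 - 150*y - 108) - 40*y^3 - 621*y^2 - 288*y + 405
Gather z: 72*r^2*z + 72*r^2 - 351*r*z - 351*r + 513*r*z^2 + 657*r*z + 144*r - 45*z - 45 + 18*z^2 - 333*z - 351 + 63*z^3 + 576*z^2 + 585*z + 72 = 72*r^2 - 207*r + 63*z^3 + z^2*(513*r + 594) + z*(72*r^2 + 306*r + 207) - 324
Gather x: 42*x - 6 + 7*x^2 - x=7*x^2 + 41*x - 6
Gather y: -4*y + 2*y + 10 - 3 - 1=6 - 2*y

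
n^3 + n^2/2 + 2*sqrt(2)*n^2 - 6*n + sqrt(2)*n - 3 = (n + 1/2)*(n - sqrt(2))*(n + 3*sqrt(2))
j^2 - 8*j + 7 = (j - 7)*(j - 1)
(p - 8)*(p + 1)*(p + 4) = p^3 - 3*p^2 - 36*p - 32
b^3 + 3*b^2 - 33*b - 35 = (b - 5)*(b + 1)*(b + 7)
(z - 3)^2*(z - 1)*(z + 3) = z^4 - 4*z^3 - 6*z^2 + 36*z - 27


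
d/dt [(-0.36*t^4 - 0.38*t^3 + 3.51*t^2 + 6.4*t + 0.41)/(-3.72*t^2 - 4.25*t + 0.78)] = (2.6784*t^5 + 6.0036*t^4 + 2.1068*t^3 + 8.0013*t^2 + 8.526*t + 6.7345)/(13.8384*t^4 + 31.62*t^3 + 12.2593*t^2 - 6.63*t + 0.6084)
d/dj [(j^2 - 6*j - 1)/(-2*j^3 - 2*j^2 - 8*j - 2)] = (j^4 - 12*j^3 - 13*j^2 - 4*j + 2)/(2*(j^6 + 2*j^5 + 9*j^4 + 10*j^3 + 18*j^2 + 8*j + 1))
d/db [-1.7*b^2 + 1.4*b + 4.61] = 1.4 - 3.4*b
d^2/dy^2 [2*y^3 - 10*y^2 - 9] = 12*y - 20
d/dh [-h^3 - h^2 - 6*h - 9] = -3*h^2 - 2*h - 6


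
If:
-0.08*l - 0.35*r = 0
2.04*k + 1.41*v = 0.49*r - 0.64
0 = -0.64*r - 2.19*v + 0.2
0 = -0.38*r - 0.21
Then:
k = -0.62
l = 2.42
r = -0.55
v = 0.25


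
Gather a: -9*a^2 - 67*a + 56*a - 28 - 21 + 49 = -9*a^2 - 11*a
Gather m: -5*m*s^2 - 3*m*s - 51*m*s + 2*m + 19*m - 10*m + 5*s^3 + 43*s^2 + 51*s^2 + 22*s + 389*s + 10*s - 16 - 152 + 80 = m*(-5*s^2 - 54*s + 11) + 5*s^3 + 94*s^2 + 421*s - 88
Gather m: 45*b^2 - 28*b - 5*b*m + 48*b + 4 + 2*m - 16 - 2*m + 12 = 45*b^2 - 5*b*m + 20*b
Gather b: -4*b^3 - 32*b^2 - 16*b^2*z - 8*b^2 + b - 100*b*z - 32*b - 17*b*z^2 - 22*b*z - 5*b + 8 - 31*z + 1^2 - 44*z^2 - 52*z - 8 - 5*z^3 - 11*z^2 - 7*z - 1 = -4*b^3 + b^2*(-16*z - 40) + b*(-17*z^2 - 122*z - 36) - 5*z^3 - 55*z^2 - 90*z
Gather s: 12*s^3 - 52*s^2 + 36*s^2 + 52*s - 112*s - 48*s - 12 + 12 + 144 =12*s^3 - 16*s^2 - 108*s + 144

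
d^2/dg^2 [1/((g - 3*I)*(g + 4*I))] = 2*((g - 3*I)^2 + (g - 3*I)*(g + 4*I) + (g + 4*I)^2)/((g - 3*I)^3*(g + 4*I)^3)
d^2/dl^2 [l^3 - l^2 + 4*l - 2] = 6*l - 2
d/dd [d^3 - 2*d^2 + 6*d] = 3*d^2 - 4*d + 6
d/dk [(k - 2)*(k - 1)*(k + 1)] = 3*k^2 - 4*k - 1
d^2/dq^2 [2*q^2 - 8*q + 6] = 4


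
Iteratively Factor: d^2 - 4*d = (d - 4)*(d)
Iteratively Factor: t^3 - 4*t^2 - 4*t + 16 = (t + 2)*(t^2 - 6*t + 8) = (t - 2)*(t + 2)*(t - 4)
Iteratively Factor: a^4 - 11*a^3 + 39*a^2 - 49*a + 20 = (a - 1)*(a^3 - 10*a^2 + 29*a - 20) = (a - 4)*(a - 1)*(a^2 - 6*a + 5) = (a - 4)*(a - 1)^2*(a - 5)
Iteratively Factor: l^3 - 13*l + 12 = (l + 4)*(l^2 - 4*l + 3) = (l - 1)*(l + 4)*(l - 3)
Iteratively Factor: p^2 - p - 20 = (p + 4)*(p - 5)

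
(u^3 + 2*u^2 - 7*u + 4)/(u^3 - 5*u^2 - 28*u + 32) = (u - 1)/(u - 8)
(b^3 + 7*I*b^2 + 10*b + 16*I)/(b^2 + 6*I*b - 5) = (b^2 + 6*I*b + 16)/(b + 5*I)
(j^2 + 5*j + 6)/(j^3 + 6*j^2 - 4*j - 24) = (j + 3)/(j^2 + 4*j - 12)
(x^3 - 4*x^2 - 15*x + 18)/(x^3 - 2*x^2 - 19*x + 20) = (x^2 - 3*x - 18)/(x^2 - x - 20)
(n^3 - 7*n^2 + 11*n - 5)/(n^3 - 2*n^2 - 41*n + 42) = (n^2 - 6*n + 5)/(n^2 - n - 42)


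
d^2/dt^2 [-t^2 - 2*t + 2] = -2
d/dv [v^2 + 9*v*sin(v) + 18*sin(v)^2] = 9*v*cos(v) + 2*v + 9*sin(v) + 18*sin(2*v)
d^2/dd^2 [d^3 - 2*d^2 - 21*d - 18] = 6*d - 4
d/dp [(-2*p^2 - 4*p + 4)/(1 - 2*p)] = 4*(p^2 - p + 1)/(4*p^2 - 4*p + 1)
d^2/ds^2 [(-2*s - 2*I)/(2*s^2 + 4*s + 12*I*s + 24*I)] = 2*(-4*(s + I)*(s + 1 + 3*I)^2 + (3*s + 2 + 7*I)*(s^2 + 2*s + 6*I*s + 12*I))/(s^2 + 2*s + 6*I*s + 12*I)^3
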